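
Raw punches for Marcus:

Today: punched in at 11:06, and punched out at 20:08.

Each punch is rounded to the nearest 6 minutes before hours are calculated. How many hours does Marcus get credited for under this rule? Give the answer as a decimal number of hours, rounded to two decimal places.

Today: in 11:06→11:06, out 20:08→20:06; 9 h 0 min

9.00 hours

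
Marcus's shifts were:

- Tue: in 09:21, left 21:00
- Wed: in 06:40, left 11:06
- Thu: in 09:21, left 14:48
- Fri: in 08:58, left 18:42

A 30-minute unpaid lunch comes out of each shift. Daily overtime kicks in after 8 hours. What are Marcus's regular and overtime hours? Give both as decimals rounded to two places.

Regular 24.88 hours, overtime 4.38 hours

Tue: 09:21–21:00 = 11 h 39 min; less 30 min break → 11 h 9 min
Wed: 06:40–11:06 = 4 h 26 min; less 30 min break → 3 h 56 min
Thu: 09:21–14:48 = 5 h 27 min; less 30 min break → 4 h 57 min
Fri: 08:58–18:42 = 9 h 44 min; less 30 min break → 9 h 14 min
Tue reg 8 h 0 min / OT 3 h 9 min; Wed reg 3 h 56 min / OT 0 h 0 min; Thu reg 4 h 57 min / OT 0 h 0 min; Fri reg 8 h 0 min / OT 1 h 14 min.
Totals: regular 24 h 53 min, overtime 4 h 23 min.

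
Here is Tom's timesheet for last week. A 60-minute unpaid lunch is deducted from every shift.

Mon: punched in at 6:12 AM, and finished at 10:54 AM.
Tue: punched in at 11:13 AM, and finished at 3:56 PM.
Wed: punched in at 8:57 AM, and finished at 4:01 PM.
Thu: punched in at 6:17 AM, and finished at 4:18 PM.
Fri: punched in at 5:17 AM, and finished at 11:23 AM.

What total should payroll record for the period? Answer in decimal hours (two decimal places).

Mon: 6:12 AM–10:54 AM = 4 h 42 min; less 60 min break → 3 h 42 min
Tue: 11:13 AM–3:56 PM = 4 h 43 min; less 60 min break → 3 h 43 min
Wed: 8:57 AM–4:01 PM = 7 h 4 min; less 60 min break → 6 h 4 min
Thu: 6:17 AM–4:18 PM = 10 h 1 min; less 60 min break → 9 h 1 min
Fri: 5:17 AM–11:23 AM = 6 h 6 min; less 60 min break → 5 h 6 min
Total: 3 h 42 min + 3 h 43 min + 6 h 4 min + 9 h 1 min + 5 h 6 min = 27 h 36 min.

27.60 hours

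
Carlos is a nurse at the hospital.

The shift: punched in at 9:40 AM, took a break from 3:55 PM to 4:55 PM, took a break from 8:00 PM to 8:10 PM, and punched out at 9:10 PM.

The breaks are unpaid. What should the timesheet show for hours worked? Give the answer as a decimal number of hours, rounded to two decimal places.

The shift: 9:40 AM–9:10 PM = 11 h 30 min; less 70 min break → 10 h 20 min

10.33 hours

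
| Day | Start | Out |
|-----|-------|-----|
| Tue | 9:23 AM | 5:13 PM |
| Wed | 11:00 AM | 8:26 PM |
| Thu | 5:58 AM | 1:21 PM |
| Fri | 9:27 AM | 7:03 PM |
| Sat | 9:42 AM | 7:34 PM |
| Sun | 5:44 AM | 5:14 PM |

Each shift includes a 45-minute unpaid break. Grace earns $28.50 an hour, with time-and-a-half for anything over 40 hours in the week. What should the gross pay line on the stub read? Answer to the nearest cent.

Tue: 9:23 AM–5:13 PM = 7 h 50 min; less 45 min break → 7 h 5 min
Wed: 11:00 AM–8:26 PM = 9 h 26 min; less 45 min break → 8 h 41 min
Thu: 5:58 AM–1:21 PM = 7 h 23 min; less 45 min break → 6 h 38 min
Fri: 9:27 AM–7:03 PM = 9 h 36 min; less 45 min break → 8 h 51 min
Sat: 9:42 AM–7:34 PM = 9 h 52 min; less 45 min break → 9 h 7 min
Sun: 5:44 AM–5:14 PM = 11 h 30 min; less 45 min break → 10 h 45 min
Total worked: 51 h 7 min = 3067 min.
Regular 40 h 0 min = 2400 min at $28.50/h; overtime 11 h 7 min = 667 min at $42.75/h.
Pay = (2400 × $28.50 + 667 × $42.75) ÷ 60 = $1615.24.

$1615.24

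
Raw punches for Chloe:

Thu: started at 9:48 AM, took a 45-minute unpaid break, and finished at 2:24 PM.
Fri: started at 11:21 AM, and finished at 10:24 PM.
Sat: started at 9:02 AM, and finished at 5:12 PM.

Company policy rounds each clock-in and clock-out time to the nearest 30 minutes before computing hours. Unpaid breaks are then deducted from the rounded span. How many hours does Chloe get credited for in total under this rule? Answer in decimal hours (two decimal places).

22.75 hours

Thu: in 9:48 AM→10:00 AM, out 2:24 PM→2:30 PM; 4 h 30 min − 45 min = 3 h 45 min
Fri: in 11:21 AM→11:30 AM, out 10:24 PM→10:30 PM; 11 h 0 min
Sat: in 9:02 AM→9:00 AM, out 5:12 PM→5:00 PM; 8 h 0 min
Total credited: 22 h 45 min.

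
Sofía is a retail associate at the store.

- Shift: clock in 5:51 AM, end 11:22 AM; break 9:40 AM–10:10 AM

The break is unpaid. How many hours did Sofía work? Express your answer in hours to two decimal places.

Shift: 5:51 AM–11:22 AM = 5 h 31 min; less 30 min break → 5 h 1 min

5.02 hours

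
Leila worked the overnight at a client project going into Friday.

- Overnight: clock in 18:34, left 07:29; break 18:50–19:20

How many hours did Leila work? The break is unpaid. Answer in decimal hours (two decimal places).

Overnight: 18:34 → midnight = 5 h 26 min; midnight → 07:29 = 7 h 29 min; span 12 h 55 min; less 30 min break → 12 h 25 min

12.42 hours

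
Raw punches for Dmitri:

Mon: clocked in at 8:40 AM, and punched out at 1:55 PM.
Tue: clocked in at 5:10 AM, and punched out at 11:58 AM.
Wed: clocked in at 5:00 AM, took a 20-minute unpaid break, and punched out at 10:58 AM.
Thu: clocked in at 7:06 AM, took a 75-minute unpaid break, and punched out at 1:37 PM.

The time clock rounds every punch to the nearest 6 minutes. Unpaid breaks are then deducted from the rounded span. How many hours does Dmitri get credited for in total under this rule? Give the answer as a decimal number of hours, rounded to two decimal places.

22.92 hours

Mon: in 8:40 AM→8:42 AM, out 1:55 PM→1:54 PM; 5 h 12 min
Tue: in 5:10 AM→5:12 AM, out 11:58 AM→12:00 PM; 6 h 48 min
Wed: in 5:00 AM→5:00 AM, out 10:58 AM→11:00 AM; 6 h 0 min − 20 min = 5 h 40 min
Thu: in 7:06 AM→7:06 AM, out 1:37 PM→1:36 PM; 6 h 30 min − 75 min = 5 h 15 min
Total credited: 22 h 55 min.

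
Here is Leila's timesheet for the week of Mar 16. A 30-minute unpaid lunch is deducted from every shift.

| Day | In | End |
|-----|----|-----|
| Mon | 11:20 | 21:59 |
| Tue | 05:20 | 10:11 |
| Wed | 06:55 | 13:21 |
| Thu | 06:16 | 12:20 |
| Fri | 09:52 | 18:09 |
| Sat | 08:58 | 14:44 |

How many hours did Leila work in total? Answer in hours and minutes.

39 h 3 min

Mon: 11:20–21:59 = 10 h 39 min; less 30 min break → 10 h 9 min
Tue: 05:20–10:11 = 4 h 51 min; less 30 min break → 4 h 21 min
Wed: 06:55–13:21 = 6 h 26 min; less 30 min break → 5 h 56 min
Thu: 06:16–12:20 = 6 h 4 min; less 30 min break → 5 h 34 min
Fri: 09:52–18:09 = 8 h 17 min; less 30 min break → 7 h 47 min
Sat: 08:58–14:44 = 5 h 46 min; less 30 min break → 5 h 16 min
Total: 10 h 9 min + 4 h 21 min + 5 h 56 min + 5 h 34 min + 7 h 47 min + 5 h 16 min = 39 h 3 min.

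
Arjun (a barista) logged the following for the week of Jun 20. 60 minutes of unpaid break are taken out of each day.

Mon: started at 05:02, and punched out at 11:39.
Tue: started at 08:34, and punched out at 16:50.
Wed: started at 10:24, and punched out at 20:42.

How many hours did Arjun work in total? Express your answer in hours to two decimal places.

Mon: 05:02–11:39 = 6 h 37 min; less 60 min break → 5 h 37 min
Tue: 08:34–16:50 = 8 h 16 min; less 60 min break → 7 h 16 min
Wed: 10:24–20:42 = 10 h 18 min; less 60 min break → 9 h 18 min
Total: 5 h 37 min + 7 h 16 min + 9 h 18 min = 22 h 11 min.

22.18 hours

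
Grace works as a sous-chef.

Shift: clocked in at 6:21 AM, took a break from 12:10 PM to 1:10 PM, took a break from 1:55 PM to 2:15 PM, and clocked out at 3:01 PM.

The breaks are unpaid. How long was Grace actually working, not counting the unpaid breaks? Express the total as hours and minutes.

7 h 20 min

Shift: 6:21 AM–3:01 PM = 8 h 40 min; less 80 min break → 7 h 20 min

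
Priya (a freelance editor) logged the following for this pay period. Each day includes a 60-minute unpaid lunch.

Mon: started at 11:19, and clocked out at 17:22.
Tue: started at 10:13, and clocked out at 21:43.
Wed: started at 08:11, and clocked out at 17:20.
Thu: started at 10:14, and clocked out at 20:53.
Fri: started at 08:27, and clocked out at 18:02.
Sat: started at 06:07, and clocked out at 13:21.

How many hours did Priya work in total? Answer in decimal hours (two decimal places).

Mon: 11:19–17:22 = 6 h 3 min; less 60 min break → 5 h 3 min
Tue: 10:13–21:43 = 11 h 30 min; less 60 min break → 10 h 30 min
Wed: 08:11–17:20 = 9 h 9 min; less 60 min break → 8 h 9 min
Thu: 10:14–20:53 = 10 h 39 min; less 60 min break → 9 h 39 min
Fri: 08:27–18:02 = 9 h 35 min; less 60 min break → 8 h 35 min
Sat: 06:07–13:21 = 7 h 14 min; less 60 min break → 6 h 14 min
Total: 5 h 3 min + 10 h 30 min + 8 h 9 min + 9 h 39 min + 8 h 35 min + 6 h 14 min = 48 h 10 min.

48.17 hours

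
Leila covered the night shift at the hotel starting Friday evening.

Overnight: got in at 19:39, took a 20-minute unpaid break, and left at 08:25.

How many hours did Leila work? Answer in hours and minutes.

12 h 26 min

Overnight: 19:39 → midnight = 4 h 21 min; midnight → 08:25 = 8 h 25 min; span 12 h 46 min; less 20 min break → 12 h 26 min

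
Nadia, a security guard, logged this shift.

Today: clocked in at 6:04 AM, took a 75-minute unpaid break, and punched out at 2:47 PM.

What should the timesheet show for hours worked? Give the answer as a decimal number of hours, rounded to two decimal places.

7.47 hours

Today: 6:04 AM–2:47 PM = 8 h 43 min; less 75 min break → 7 h 28 min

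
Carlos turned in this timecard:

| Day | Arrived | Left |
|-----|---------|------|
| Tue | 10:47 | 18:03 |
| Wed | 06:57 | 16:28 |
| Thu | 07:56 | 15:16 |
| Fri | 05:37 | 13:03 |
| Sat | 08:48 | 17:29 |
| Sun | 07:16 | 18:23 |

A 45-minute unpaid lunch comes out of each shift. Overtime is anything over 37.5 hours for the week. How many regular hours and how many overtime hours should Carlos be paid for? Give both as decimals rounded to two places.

Regular 37.50 hours, overtime 9.35 hours

Tue: 10:47–18:03 = 7 h 16 min; less 45 min break → 6 h 31 min
Wed: 06:57–16:28 = 9 h 31 min; less 45 min break → 8 h 46 min
Thu: 07:56–15:16 = 7 h 20 min; less 45 min break → 6 h 35 min
Fri: 05:37–13:03 = 7 h 26 min; less 45 min break → 6 h 41 min
Sat: 08:48–17:29 = 8 h 41 min; less 45 min break → 7 h 56 min
Sun: 07:16–18:23 = 11 h 7 min; less 45 min break → 10 h 22 min
Total worked: 46 h 51 min = 46.85 h.
Threshold 37.5 h → overtime 9 h 21 min, regular 37 h 30 min.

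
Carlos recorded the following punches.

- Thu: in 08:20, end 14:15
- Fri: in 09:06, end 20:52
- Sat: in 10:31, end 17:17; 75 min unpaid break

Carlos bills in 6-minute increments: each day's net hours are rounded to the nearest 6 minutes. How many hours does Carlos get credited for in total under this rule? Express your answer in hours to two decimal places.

Thu: 08:20–14:15 = 5 h 55 min → rounds to 5 h 54 min
Fri: 09:06–20:52 = 11 h 46 min → rounds to 11 h 48 min
Sat: 10:31–17:17 = 6 h 46 min − 75 min = 5 h 31 min → rounds to 5 h 30 min
Total credited: 23 h 12 min.

23.20 hours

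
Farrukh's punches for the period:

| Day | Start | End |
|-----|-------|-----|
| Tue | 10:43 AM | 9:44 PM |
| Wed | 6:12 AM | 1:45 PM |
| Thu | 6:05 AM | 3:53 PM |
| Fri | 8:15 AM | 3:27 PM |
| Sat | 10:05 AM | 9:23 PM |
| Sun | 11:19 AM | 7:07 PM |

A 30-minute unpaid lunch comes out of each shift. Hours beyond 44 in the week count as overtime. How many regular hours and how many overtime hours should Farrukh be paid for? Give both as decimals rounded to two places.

Tue: 10:43 AM–9:44 PM = 11 h 1 min; less 30 min break → 10 h 31 min
Wed: 6:12 AM–1:45 PM = 7 h 33 min; less 30 min break → 7 h 3 min
Thu: 6:05 AM–3:53 PM = 9 h 48 min; less 30 min break → 9 h 18 min
Fri: 8:15 AM–3:27 PM = 7 h 12 min; less 30 min break → 6 h 42 min
Sat: 10:05 AM–9:23 PM = 11 h 18 min; less 30 min break → 10 h 48 min
Sun: 11:19 AM–7:07 PM = 7 h 48 min; less 30 min break → 7 h 18 min
Total worked: 51 h 40 min = 51.67 h.
Threshold 44 h → overtime 7 h 40 min, regular 44 h 0 min.

Regular 44.00 hours, overtime 7.67 hours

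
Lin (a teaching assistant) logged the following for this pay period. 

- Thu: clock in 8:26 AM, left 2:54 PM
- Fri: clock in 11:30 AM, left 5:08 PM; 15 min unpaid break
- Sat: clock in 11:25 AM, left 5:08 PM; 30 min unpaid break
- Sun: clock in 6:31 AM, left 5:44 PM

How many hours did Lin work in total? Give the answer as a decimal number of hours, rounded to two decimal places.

28.28 hours

Thu: 8:26 AM–2:54 PM = 6 h 28 min
Fri: 11:30 AM–5:08 PM = 5 h 38 min; less 15 min break → 5 h 23 min
Sat: 11:25 AM–5:08 PM = 5 h 43 min; less 30 min break → 5 h 13 min
Sun: 6:31 AM–5:44 PM = 11 h 13 min
Total: 6 h 28 min + 5 h 23 min + 5 h 13 min + 11 h 13 min = 28 h 17 min.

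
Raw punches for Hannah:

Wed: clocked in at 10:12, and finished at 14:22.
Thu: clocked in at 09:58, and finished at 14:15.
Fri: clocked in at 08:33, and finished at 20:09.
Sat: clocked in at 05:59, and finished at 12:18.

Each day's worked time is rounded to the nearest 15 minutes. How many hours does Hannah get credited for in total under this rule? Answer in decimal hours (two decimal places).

26.25 hours

Wed: 10:12–14:22 = 4 h 10 min → rounds to 4 h 15 min
Thu: 09:58–14:15 = 4 h 17 min → rounds to 4 h 15 min
Fri: 08:33–20:09 = 11 h 36 min → rounds to 11 h 30 min
Sat: 05:59–12:18 = 6 h 19 min → rounds to 6 h 15 min
Total credited: 26 h 15 min.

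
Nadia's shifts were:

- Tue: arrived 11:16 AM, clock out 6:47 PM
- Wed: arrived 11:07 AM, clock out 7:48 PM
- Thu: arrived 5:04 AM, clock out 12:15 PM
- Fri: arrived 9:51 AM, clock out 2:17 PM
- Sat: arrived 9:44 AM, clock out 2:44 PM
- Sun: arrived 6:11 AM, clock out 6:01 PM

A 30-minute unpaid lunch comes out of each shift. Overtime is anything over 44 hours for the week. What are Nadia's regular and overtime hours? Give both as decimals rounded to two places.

Regular 41.65 hours, overtime 0.00 hours

Tue: 11:16 AM–6:47 PM = 7 h 31 min; less 30 min break → 7 h 1 min
Wed: 11:07 AM–7:48 PM = 8 h 41 min; less 30 min break → 8 h 11 min
Thu: 5:04 AM–12:15 PM = 7 h 11 min; less 30 min break → 6 h 41 min
Fri: 9:51 AM–2:17 PM = 4 h 26 min; less 30 min break → 3 h 56 min
Sat: 9:44 AM–2:44 PM = 5 h 0 min; less 30 min break → 4 h 30 min
Sun: 6:11 AM–6:01 PM = 11 h 50 min; less 30 min break → 11 h 20 min
Total worked: 41 h 39 min = 41.65 h.
Threshold 44 h → overtime 0 h 0 min, regular 41 h 39 min.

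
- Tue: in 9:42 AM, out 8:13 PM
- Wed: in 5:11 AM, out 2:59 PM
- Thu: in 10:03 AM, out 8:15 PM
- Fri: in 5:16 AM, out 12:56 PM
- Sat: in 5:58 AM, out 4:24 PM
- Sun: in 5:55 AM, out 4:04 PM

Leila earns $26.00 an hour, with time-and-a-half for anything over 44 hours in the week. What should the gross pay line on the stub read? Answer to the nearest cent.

Tue: 9:42 AM–8:13 PM = 10 h 31 min
Wed: 5:11 AM–2:59 PM = 9 h 48 min
Thu: 10:03 AM–8:15 PM = 10 h 12 min
Fri: 5:16 AM–12:56 PM = 7 h 40 min
Sat: 5:58 AM–4:24 PM = 10 h 26 min
Sun: 5:55 AM–4:04 PM = 10 h 9 min
Total worked: 58 h 46 min = 3526 min.
Regular 44 h 0 min = 2640 min at $26.00/h; overtime 14 h 46 min = 886 min at $39.00/h.
Pay = (2640 × $26.00 + 886 × $39.00) ÷ 60 = $1719.90.

$1719.90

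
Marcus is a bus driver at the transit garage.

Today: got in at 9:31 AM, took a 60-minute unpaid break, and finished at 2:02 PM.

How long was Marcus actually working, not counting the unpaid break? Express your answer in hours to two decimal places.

3.52 hours

Today: 9:31 AM–2:02 PM = 4 h 31 min; less 60 min break → 3 h 31 min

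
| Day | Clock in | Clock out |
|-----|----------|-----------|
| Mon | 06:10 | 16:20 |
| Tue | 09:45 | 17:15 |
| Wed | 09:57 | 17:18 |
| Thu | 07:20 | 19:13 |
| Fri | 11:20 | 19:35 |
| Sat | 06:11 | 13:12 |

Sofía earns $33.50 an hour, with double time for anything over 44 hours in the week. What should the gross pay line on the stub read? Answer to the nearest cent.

Mon: 06:10–16:20 = 10 h 10 min
Tue: 09:45–17:15 = 7 h 30 min
Wed: 09:57–17:18 = 7 h 21 min
Thu: 07:20–19:13 = 11 h 53 min
Fri: 11:20–19:35 = 8 h 15 min
Sat: 06:11–13:12 = 7 h 1 min
Total worked: 52 h 10 min = 3130 min.
Regular 44 h 0 min = 2640 min at $33.50/h; overtime 8 h 10 min = 490 min at $67.00/h.
Pay = (2640 × $33.50 + 490 × $67.00) ÷ 60 = $2021.17.

$2021.17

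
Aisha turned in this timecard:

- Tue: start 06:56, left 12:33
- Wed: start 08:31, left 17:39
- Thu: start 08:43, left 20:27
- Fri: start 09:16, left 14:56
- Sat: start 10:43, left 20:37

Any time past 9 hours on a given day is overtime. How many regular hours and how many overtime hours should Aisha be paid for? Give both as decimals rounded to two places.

Regular 38.28 hours, overtime 3.77 hours

Tue: 06:56–12:33 = 5 h 37 min
Wed: 08:31–17:39 = 9 h 8 min
Thu: 08:43–20:27 = 11 h 44 min
Fri: 09:16–14:56 = 5 h 40 min
Sat: 10:43–20:37 = 9 h 54 min
Tue reg 5 h 37 min / OT 0 h 0 min; Wed reg 9 h 0 min / OT 0 h 8 min; Thu reg 9 h 0 min / OT 2 h 44 min; Fri reg 5 h 40 min / OT 0 h 0 min; Sat reg 9 h 0 min / OT 0 h 54 min.
Totals: regular 38 h 17 min, overtime 3 h 46 min.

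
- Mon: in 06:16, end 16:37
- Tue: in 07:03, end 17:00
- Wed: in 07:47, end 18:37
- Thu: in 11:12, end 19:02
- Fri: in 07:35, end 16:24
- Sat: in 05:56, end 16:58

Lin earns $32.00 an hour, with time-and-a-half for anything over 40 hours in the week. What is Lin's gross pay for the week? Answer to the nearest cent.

$2183.20

Mon: 06:16–16:37 = 10 h 21 min
Tue: 07:03–17:00 = 9 h 57 min
Wed: 07:47–18:37 = 10 h 50 min
Thu: 11:12–19:02 = 7 h 50 min
Fri: 07:35–16:24 = 8 h 49 min
Sat: 05:56–16:58 = 11 h 2 min
Total worked: 58 h 49 min = 3529 min.
Regular 40 h 0 min = 2400 min at $32.00/h; overtime 18 h 49 min = 1129 min at $48.00/h.
Pay = (2400 × $32.00 + 1129 × $48.00) ÷ 60 = $2183.20.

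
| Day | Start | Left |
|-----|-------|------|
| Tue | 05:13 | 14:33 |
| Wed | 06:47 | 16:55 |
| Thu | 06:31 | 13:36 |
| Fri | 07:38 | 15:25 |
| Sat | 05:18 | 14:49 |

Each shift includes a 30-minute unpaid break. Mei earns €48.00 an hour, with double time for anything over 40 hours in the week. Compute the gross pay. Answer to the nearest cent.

Tue: 05:13–14:33 = 9 h 20 min; less 30 min break → 8 h 50 min
Wed: 06:47–16:55 = 10 h 8 min; less 30 min break → 9 h 38 min
Thu: 06:31–13:36 = 7 h 5 min; less 30 min break → 6 h 35 min
Fri: 07:38–15:25 = 7 h 47 min; less 30 min break → 7 h 17 min
Sat: 05:18–14:49 = 9 h 31 min; less 30 min break → 9 h 1 min
Total worked: 41 h 21 min = 2481 min.
Regular 40 h 0 min = 2400 min at €48.00/h; overtime 1 h 21 min = 81 min at €96.00/h.
Pay = (2400 × €48.00 + 81 × €96.00) ÷ 60 = €2049.60.

€2049.60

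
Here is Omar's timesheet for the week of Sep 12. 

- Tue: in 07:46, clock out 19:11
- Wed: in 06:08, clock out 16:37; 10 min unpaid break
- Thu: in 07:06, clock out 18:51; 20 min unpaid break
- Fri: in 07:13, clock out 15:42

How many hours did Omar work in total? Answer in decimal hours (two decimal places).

41.63 hours

Tue: 07:46–19:11 = 11 h 25 min
Wed: 06:08–16:37 = 10 h 29 min; less 10 min break → 10 h 19 min
Thu: 07:06–18:51 = 11 h 45 min; less 20 min break → 11 h 25 min
Fri: 07:13–15:42 = 8 h 29 min
Total: 11 h 25 min + 10 h 19 min + 11 h 25 min + 8 h 29 min = 41 h 38 min.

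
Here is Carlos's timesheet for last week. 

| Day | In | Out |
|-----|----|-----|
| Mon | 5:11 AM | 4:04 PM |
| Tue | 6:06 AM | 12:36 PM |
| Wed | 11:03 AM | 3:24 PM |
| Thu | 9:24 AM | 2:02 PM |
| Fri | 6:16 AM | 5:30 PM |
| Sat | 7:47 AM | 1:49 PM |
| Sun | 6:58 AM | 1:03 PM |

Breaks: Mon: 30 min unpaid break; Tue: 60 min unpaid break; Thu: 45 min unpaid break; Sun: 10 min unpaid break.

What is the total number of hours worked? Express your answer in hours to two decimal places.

Mon: 5:11 AM–4:04 PM = 10 h 53 min; less 30 min break → 10 h 23 min
Tue: 6:06 AM–12:36 PM = 6 h 30 min; less 60 min break → 5 h 30 min
Wed: 11:03 AM–3:24 PM = 4 h 21 min
Thu: 9:24 AM–2:02 PM = 4 h 38 min; less 45 min break → 3 h 53 min
Fri: 6:16 AM–5:30 PM = 11 h 14 min
Sat: 7:47 AM–1:49 PM = 6 h 2 min
Sun: 6:58 AM–1:03 PM = 6 h 5 min; less 10 min break → 5 h 55 min
Total: 10 h 23 min + 5 h 30 min + 4 h 21 min + 3 h 53 min + 11 h 14 min + 6 h 2 min + 5 h 55 min = 47 h 18 min.

47.30 hours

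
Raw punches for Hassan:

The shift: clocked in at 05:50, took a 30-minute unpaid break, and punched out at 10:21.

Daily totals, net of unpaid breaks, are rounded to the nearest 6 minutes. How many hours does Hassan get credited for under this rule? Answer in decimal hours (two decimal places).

4.00 hours

The shift: 05:50–10:21 = 4 h 31 min − 30 min = 4 h 1 min → rounds to 4 h 0 min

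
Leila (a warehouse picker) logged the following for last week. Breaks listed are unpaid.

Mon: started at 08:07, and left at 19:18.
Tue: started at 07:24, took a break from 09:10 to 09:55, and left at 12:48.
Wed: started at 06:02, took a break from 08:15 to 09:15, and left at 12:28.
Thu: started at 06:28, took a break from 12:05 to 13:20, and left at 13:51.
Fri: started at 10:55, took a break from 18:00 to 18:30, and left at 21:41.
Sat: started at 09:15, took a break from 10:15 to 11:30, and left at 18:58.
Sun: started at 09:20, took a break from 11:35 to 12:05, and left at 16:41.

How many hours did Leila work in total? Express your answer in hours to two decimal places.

52.98 hours

Mon: 08:07–19:18 = 11 h 11 min
Tue: 07:24–12:48 = 5 h 24 min; less 45 min break → 4 h 39 min
Wed: 06:02–12:28 = 6 h 26 min; less 60 min break → 5 h 26 min
Thu: 06:28–13:51 = 7 h 23 min; less 75 min break → 6 h 8 min
Fri: 10:55–21:41 = 10 h 46 min; less 30 min break → 10 h 16 min
Sat: 09:15–18:58 = 9 h 43 min; less 75 min break → 8 h 28 min
Sun: 09:20–16:41 = 7 h 21 min; less 30 min break → 6 h 51 min
Total: 11 h 11 min + 4 h 39 min + 5 h 26 min + 6 h 8 min + 10 h 16 min + 8 h 28 min + 6 h 51 min = 52 h 59 min.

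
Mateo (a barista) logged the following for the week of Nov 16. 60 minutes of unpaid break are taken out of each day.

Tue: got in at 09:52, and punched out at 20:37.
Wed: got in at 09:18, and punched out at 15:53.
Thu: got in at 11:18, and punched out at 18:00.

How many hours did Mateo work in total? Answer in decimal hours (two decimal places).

21.03 hours

Tue: 09:52–20:37 = 10 h 45 min; less 60 min break → 9 h 45 min
Wed: 09:18–15:53 = 6 h 35 min; less 60 min break → 5 h 35 min
Thu: 11:18–18:00 = 6 h 42 min; less 60 min break → 5 h 42 min
Total: 9 h 45 min + 5 h 35 min + 5 h 42 min = 21 h 2 min.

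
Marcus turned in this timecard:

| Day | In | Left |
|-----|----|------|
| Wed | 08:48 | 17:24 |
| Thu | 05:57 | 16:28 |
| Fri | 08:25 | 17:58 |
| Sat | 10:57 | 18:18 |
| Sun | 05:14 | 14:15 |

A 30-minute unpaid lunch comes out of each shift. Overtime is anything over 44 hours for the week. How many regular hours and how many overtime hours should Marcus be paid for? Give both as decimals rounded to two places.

Regular 42.53 hours, overtime 0.00 hours

Wed: 08:48–17:24 = 8 h 36 min; less 30 min break → 8 h 6 min
Thu: 05:57–16:28 = 10 h 31 min; less 30 min break → 10 h 1 min
Fri: 08:25–17:58 = 9 h 33 min; less 30 min break → 9 h 3 min
Sat: 10:57–18:18 = 7 h 21 min; less 30 min break → 6 h 51 min
Sun: 05:14–14:15 = 9 h 1 min; less 30 min break → 8 h 31 min
Total worked: 42 h 32 min = 42.53 h.
Threshold 44 h → overtime 0 h 0 min, regular 42 h 32 min.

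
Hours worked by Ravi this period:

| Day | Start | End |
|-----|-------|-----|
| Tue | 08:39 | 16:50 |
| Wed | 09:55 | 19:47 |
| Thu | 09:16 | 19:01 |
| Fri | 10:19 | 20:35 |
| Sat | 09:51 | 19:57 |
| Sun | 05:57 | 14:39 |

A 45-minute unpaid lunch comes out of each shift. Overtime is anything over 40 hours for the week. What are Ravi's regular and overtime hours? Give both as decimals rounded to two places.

Regular 40.00 hours, overtime 12.37 hours

Tue: 08:39–16:50 = 8 h 11 min; less 45 min break → 7 h 26 min
Wed: 09:55–19:47 = 9 h 52 min; less 45 min break → 9 h 7 min
Thu: 09:16–19:01 = 9 h 45 min; less 45 min break → 9 h 0 min
Fri: 10:19–20:35 = 10 h 16 min; less 45 min break → 9 h 31 min
Sat: 09:51–19:57 = 10 h 6 min; less 45 min break → 9 h 21 min
Sun: 05:57–14:39 = 8 h 42 min; less 45 min break → 7 h 57 min
Total worked: 52 h 22 min = 52.37 h.
Threshold 40 h → overtime 12 h 22 min, regular 40 h 0 min.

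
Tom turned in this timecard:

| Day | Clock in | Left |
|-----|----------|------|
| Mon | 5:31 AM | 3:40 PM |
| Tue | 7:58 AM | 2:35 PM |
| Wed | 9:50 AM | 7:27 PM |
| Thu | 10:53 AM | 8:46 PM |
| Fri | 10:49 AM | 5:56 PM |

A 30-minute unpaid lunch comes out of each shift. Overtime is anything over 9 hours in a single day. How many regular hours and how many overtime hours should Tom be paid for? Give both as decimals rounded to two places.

Regular 39.73 hours, overtime 1.15 hours

Mon: 5:31 AM–3:40 PM = 10 h 9 min; less 30 min break → 9 h 39 min
Tue: 7:58 AM–2:35 PM = 6 h 37 min; less 30 min break → 6 h 7 min
Wed: 9:50 AM–7:27 PM = 9 h 37 min; less 30 min break → 9 h 7 min
Thu: 10:53 AM–8:46 PM = 9 h 53 min; less 30 min break → 9 h 23 min
Fri: 10:49 AM–5:56 PM = 7 h 7 min; less 30 min break → 6 h 37 min
Mon reg 9 h 0 min / OT 0 h 39 min; Tue reg 6 h 7 min / OT 0 h 0 min; Wed reg 9 h 0 min / OT 0 h 7 min; Thu reg 9 h 0 min / OT 0 h 23 min; Fri reg 6 h 37 min / OT 0 h 0 min.
Totals: regular 39 h 44 min, overtime 1 h 9 min.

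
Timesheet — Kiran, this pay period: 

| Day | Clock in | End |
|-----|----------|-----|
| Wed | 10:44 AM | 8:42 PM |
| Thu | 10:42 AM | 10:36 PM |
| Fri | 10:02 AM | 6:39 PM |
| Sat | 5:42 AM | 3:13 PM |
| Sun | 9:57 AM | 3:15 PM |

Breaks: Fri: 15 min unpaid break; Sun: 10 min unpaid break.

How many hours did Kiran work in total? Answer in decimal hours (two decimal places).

Wed: 10:44 AM–8:42 PM = 9 h 58 min
Thu: 10:42 AM–10:36 PM = 11 h 54 min
Fri: 10:02 AM–6:39 PM = 8 h 37 min; less 15 min break → 8 h 22 min
Sat: 5:42 AM–3:13 PM = 9 h 31 min
Sun: 9:57 AM–3:15 PM = 5 h 18 min; less 10 min break → 5 h 8 min
Total: 9 h 58 min + 11 h 54 min + 8 h 22 min + 9 h 31 min + 5 h 8 min = 44 h 53 min.

44.88 hours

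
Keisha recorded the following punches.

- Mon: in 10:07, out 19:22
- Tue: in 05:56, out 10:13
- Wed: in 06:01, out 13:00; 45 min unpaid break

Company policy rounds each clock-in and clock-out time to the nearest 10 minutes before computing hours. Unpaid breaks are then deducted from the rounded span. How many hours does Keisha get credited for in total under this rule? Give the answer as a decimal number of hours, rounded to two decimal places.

Mon: in 10:07→10:10, out 19:22→19:20; 9 h 10 min
Tue: in 05:56→06:00, out 10:13→10:10; 4 h 10 min
Wed: in 06:01→06:00, out 13:00→13:00; 7 h 0 min − 45 min = 6 h 15 min
Total credited: 19 h 35 min.

19.58 hours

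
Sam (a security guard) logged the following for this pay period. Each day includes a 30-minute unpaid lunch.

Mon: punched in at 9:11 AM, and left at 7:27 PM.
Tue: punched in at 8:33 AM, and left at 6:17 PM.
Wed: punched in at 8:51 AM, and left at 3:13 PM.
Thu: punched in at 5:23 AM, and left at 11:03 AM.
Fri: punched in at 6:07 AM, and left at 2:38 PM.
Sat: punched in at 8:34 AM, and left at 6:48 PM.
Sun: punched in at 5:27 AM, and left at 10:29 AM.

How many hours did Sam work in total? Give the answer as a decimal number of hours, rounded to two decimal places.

52.32 hours

Mon: 9:11 AM–7:27 PM = 10 h 16 min; less 30 min break → 9 h 46 min
Tue: 8:33 AM–6:17 PM = 9 h 44 min; less 30 min break → 9 h 14 min
Wed: 8:51 AM–3:13 PM = 6 h 22 min; less 30 min break → 5 h 52 min
Thu: 5:23 AM–11:03 AM = 5 h 40 min; less 30 min break → 5 h 10 min
Fri: 6:07 AM–2:38 PM = 8 h 31 min; less 30 min break → 8 h 1 min
Sat: 8:34 AM–6:48 PM = 10 h 14 min; less 30 min break → 9 h 44 min
Sun: 5:27 AM–10:29 AM = 5 h 2 min; less 30 min break → 4 h 32 min
Total: 9 h 46 min + 9 h 14 min + 5 h 52 min + 5 h 10 min + 8 h 1 min + 9 h 44 min + 4 h 32 min = 52 h 19 min.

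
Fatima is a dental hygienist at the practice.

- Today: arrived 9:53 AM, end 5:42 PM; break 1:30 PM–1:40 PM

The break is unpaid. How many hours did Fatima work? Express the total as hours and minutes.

Today: 9:53 AM–5:42 PM = 7 h 49 min; less 10 min break → 7 h 39 min

7 h 39 min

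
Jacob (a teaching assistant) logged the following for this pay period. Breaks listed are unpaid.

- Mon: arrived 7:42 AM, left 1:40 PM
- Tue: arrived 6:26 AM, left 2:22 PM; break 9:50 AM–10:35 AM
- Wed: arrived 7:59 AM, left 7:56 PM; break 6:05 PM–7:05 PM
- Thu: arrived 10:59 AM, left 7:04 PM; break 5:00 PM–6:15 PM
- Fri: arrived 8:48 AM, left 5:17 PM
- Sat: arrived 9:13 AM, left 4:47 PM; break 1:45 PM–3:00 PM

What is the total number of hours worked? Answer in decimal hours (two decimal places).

45.73 hours

Mon: 7:42 AM–1:40 PM = 5 h 58 min
Tue: 6:26 AM–2:22 PM = 7 h 56 min; less 45 min break → 7 h 11 min
Wed: 7:59 AM–7:56 PM = 11 h 57 min; less 60 min break → 10 h 57 min
Thu: 10:59 AM–7:04 PM = 8 h 5 min; less 75 min break → 6 h 50 min
Fri: 8:48 AM–5:17 PM = 8 h 29 min
Sat: 9:13 AM–4:47 PM = 7 h 34 min; less 75 min break → 6 h 19 min
Total: 5 h 58 min + 7 h 11 min + 10 h 57 min + 6 h 50 min + 8 h 29 min + 6 h 19 min = 45 h 44 min.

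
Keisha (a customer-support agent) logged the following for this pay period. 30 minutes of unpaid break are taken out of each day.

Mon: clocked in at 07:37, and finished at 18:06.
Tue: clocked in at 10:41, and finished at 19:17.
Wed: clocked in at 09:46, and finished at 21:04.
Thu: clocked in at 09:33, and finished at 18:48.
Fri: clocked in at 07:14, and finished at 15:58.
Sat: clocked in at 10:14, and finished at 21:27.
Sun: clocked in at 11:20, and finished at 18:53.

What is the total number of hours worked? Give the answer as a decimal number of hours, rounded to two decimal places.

63.63 hours

Mon: 07:37–18:06 = 10 h 29 min; less 30 min break → 9 h 59 min
Tue: 10:41–19:17 = 8 h 36 min; less 30 min break → 8 h 6 min
Wed: 09:46–21:04 = 11 h 18 min; less 30 min break → 10 h 48 min
Thu: 09:33–18:48 = 9 h 15 min; less 30 min break → 8 h 45 min
Fri: 07:14–15:58 = 8 h 44 min; less 30 min break → 8 h 14 min
Sat: 10:14–21:27 = 11 h 13 min; less 30 min break → 10 h 43 min
Sun: 11:20–18:53 = 7 h 33 min; less 30 min break → 7 h 3 min
Total: 9 h 59 min + 8 h 6 min + 10 h 48 min + 8 h 45 min + 8 h 14 min + 10 h 43 min + 7 h 3 min = 63 h 38 min.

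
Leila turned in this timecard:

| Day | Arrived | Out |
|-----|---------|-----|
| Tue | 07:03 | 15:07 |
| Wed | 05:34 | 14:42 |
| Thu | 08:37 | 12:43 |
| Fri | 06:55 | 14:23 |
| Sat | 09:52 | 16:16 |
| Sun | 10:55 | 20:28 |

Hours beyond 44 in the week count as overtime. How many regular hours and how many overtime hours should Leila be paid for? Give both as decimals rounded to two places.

Tue: 07:03–15:07 = 8 h 4 min
Wed: 05:34–14:42 = 9 h 8 min
Thu: 08:37–12:43 = 4 h 6 min
Fri: 06:55–14:23 = 7 h 28 min
Sat: 09:52–16:16 = 6 h 24 min
Sun: 10:55–20:28 = 9 h 33 min
Total worked: 44 h 43 min = 44.72 h.
Threshold 44 h → overtime 0 h 43 min, regular 44 h 0 min.

Regular 44.00 hours, overtime 0.72 hours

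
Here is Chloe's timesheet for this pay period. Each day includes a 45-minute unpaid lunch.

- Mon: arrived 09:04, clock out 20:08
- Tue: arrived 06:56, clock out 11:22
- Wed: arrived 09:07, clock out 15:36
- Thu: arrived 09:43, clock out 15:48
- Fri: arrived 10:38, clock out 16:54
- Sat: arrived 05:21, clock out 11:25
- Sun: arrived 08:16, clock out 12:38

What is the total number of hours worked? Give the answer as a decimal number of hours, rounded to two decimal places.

Mon: 09:04–20:08 = 11 h 4 min; less 45 min break → 10 h 19 min
Tue: 06:56–11:22 = 4 h 26 min; less 45 min break → 3 h 41 min
Wed: 09:07–15:36 = 6 h 29 min; less 45 min break → 5 h 44 min
Thu: 09:43–15:48 = 6 h 5 min; less 45 min break → 5 h 20 min
Fri: 10:38–16:54 = 6 h 16 min; less 45 min break → 5 h 31 min
Sat: 05:21–11:25 = 6 h 4 min; less 45 min break → 5 h 19 min
Sun: 08:16–12:38 = 4 h 22 min; less 45 min break → 3 h 37 min
Total: 10 h 19 min + 3 h 41 min + 5 h 44 min + 5 h 20 min + 5 h 31 min + 5 h 19 min + 3 h 37 min = 39 h 31 min.

39.52 hours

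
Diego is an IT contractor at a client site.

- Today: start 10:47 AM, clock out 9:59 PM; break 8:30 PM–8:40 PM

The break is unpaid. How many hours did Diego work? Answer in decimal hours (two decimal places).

Today: 10:47 AM–9:59 PM = 11 h 12 min; less 10 min break → 11 h 2 min

11.03 hours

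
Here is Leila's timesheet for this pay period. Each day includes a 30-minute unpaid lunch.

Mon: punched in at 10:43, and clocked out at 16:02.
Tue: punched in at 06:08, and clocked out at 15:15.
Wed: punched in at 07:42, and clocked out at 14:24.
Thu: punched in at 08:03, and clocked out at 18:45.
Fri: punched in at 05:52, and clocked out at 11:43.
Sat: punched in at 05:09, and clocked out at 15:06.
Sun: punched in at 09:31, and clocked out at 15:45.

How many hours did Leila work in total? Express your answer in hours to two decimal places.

Mon: 10:43–16:02 = 5 h 19 min; less 30 min break → 4 h 49 min
Tue: 06:08–15:15 = 9 h 7 min; less 30 min break → 8 h 37 min
Wed: 07:42–14:24 = 6 h 42 min; less 30 min break → 6 h 12 min
Thu: 08:03–18:45 = 10 h 42 min; less 30 min break → 10 h 12 min
Fri: 05:52–11:43 = 5 h 51 min; less 30 min break → 5 h 21 min
Sat: 05:09–15:06 = 9 h 57 min; less 30 min break → 9 h 27 min
Sun: 09:31–15:45 = 6 h 14 min; less 30 min break → 5 h 44 min
Total: 4 h 49 min + 8 h 37 min + 6 h 12 min + 10 h 12 min + 5 h 21 min + 9 h 27 min + 5 h 44 min = 50 h 22 min.

50.37 hours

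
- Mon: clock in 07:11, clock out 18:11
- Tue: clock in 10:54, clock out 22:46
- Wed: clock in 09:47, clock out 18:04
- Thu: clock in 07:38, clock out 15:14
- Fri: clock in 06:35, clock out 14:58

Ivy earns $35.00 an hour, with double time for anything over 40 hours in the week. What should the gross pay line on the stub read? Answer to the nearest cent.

$1899.33

Mon: 07:11–18:11 = 11 h 0 min
Tue: 10:54–22:46 = 11 h 52 min
Wed: 09:47–18:04 = 8 h 17 min
Thu: 07:38–15:14 = 7 h 36 min
Fri: 06:35–14:58 = 8 h 23 min
Total worked: 47 h 8 min = 2828 min.
Regular 40 h 0 min = 2400 min at $35.00/h; overtime 7 h 8 min = 428 min at $70.00/h.
Pay = (2400 × $35.00 + 428 × $70.00) ÷ 60 = $1899.33.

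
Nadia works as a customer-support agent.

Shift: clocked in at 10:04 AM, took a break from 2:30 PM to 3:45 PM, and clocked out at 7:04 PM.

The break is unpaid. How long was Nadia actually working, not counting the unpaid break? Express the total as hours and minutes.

7 h 45 min

Shift: 10:04 AM–7:04 PM = 9 h 0 min; less 75 min break → 7 h 45 min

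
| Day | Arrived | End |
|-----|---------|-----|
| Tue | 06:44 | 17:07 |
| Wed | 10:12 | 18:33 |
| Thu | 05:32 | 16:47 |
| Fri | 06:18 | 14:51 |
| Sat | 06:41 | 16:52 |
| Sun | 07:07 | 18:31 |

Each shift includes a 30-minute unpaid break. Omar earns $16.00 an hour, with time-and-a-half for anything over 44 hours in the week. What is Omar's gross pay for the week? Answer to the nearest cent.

$1018.80

Tue: 06:44–17:07 = 10 h 23 min; less 30 min break → 9 h 53 min
Wed: 10:12–18:33 = 8 h 21 min; less 30 min break → 7 h 51 min
Thu: 05:32–16:47 = 11 h 15 min; less 30 min break → 10 h 45 min
Fri: 06:18–14:51 = 8 h 33 min; less 30 min break → 8 h 3 min
Sat: 06:41–16:52 = 10 h 11 min; less 30 min break → 9 h 41 min
Sun: 07:07–18:31 = 11 h 24 min; less 30 min break → 10 h 54 min
Total worked: 57 h 7 min = 3427 min.
Regular 44 h 0 min = 2640 min at $16.00/h; overtime 13 h 7 min = 787 min at $24.00/h.
Pay = (2640 × $16.00 + 787 × $24.00) ÷ 60 = $1018.80.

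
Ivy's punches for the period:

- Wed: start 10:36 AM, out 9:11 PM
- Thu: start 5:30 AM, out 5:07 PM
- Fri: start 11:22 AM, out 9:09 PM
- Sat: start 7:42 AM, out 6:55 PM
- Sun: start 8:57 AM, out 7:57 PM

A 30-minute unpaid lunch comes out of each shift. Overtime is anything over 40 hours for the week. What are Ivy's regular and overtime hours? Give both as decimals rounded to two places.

Regular 40.00 hours, overtime 11.70 hours

Wed: 10:36 AM–9:11 PM = 10 h 35 min; less 30 min break → 10 h 5 min
Thu: 5:30 AM–5:07 PM = 11 h 37 min; less 30 min break → 11 h 7 min
Fri: 11:22 AM–9:09 PM = 9 h 47 min; less 30 min break → 9 h 17 min
Sat: 7:42 AM–6:55 PM = 11 h 13 min; less 30 min break → 10 h 43 min
Sun: 8:57 AM–7:57 PM = 11 h 0 min; less 30 min break → 10 h 30 min
Total worked: 51 h 42 min = 51.70 h.
Threshold 40 h → overtime 11 h 42 min, regular 40 h 0 min.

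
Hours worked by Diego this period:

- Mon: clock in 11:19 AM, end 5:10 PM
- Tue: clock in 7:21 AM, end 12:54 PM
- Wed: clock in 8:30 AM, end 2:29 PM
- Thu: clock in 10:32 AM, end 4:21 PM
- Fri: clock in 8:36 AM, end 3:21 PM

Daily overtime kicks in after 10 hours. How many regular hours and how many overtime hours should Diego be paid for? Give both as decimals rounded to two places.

Mon: 11:19 AM–5:10 PM = 5 h 51 min
Tue: 7:21 AM–12:54 PM = 5 h 33 min
Wed: 8:30 AM–2:29 PM = 5 h 59 min
Thu: 10:32 AM–4:21 PM = 5 h 49 min
Fri: 8:36 AM–3:21 PM = 6 h 45 min
Mon reg 5 h 51 min / OT 0 h 0 min; Tue reg 5 h 33 min / OT 0 h 0 min; Wed reg 5 h 59 min / OT 0 h 0 min; Thu reg 5 h 49 min / OT 0 h 0 min; Fri reg 6 h 45 min / OT 0 h 0 min.
Totals: regular 29 h 57 min, overtime 0 h 0 min.

Regular 29.95 hours, overtime 0.00 hours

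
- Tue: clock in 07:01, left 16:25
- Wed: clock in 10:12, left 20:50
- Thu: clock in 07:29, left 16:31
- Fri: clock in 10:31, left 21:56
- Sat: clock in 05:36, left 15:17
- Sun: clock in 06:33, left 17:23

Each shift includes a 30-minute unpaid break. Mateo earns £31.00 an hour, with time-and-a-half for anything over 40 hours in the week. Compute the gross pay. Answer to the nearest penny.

Tue: 07:01–16:25 = 9 h 24 min; less 30 min break → 8 h 54 min
Wed: 10:12–20:50 = 10 h 38 min; less 30 min break → 10 h 8 min
Thu: 07:29–16:31 = 9 h 2 min; less 30 min break → 8 h 32 min
Fri: 10:31–21:56 = 11 h 25 min; less 30 min break → 10 h 55 min
Sat: 05:36–15:17 = 9 h 41 min; less 30 min break → 9 h 11 min
Sun: 06:33–17:23 = 10 h 50 min; less 30 min break → 10 h 20 min
Total worked: 58 h 0 min = 3480 min.
Regular 40 h 0 min = 2400 min at £31.00/h; overtime 18 h 0 min = 1080 min at £46.50/h.
Pay = (2400 × £31.00 + 1080 × £46.50) ÷ 60 = £2077.00.

£2077.00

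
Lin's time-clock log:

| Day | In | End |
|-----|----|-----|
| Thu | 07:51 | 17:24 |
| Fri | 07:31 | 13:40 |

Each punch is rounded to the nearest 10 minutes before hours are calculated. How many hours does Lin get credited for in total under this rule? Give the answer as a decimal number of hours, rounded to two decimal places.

Thu: in 07:51→07:50, out 17:24→17:20; 9 h 30 min
Fri: in 07:31→07:30, out 13:40→13:40; 6 h 10 min
Total credited: 15 h 40 min.

15.67 hours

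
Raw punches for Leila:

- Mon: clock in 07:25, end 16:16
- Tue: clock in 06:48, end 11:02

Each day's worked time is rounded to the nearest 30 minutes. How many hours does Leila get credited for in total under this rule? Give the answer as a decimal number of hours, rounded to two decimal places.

13.00 hours

Mon: 07:25–16:16 = 8 h 51 min → rounds to 9 h 0 min
Tue: 06:48–11:02 = 4 h 14 min → rounds to 4 h 0 min
Total credited: 13 h 0 min.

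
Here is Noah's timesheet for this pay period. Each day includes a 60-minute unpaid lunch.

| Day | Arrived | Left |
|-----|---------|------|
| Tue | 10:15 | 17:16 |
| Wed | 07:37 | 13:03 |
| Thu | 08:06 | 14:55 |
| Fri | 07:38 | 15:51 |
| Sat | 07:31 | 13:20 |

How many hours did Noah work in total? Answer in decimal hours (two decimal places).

28.30 hours

Tue: 10:15–17:16 = 7 h 1 min; less 60 min break → 6 h 1 min
Wed: 07:37–13:03 = 5 h 26 min; less 60 min break → 4 h 26 min
Thu: 08:06–14:55 = 6 h 49 min; less 60 min break → 5 h 49 min
Fri: 07:38–15:51 = 8 h 13 min; less 60 min break → 7 h 13 min
Sat: 07:31–13:20 = 5 h 49 min; less 60 min break → 4 h 49 min
Total: 6 h 1 min + 4 h 26 min + 5 h 49 min + 7 h 13 min + 4 h 49 min = 28 h 18 min.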